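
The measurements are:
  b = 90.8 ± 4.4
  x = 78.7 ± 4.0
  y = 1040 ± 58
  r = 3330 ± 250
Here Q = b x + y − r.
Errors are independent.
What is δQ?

564

Let p = b·x = 7150. δp/p = √((1·δb/b)² + (1·δx/x)²) = √(0.00235 + 0.00258) = 0.0702, so δp = 502.
Q = p + y − r: δQ = √(δp² + δy² + δr²) = √(2.52e+05 + 3360 + 62500) = 564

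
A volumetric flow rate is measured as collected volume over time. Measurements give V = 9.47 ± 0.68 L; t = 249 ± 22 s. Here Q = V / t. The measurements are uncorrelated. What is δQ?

0.00433 L/s

Since Q is a product/quotient, work with relative uncertainties:
  (1·δV/V)² = (1×0.0718)² = 0.00516;  (-1·δt/t)² = (-1×0.0884)² = 0.00781
δQ/Q = √(0.0130) = 0.114
Q = 0.0380 L/s, so δQ = 0.114 × 0.0380 = 0.00433 L/s.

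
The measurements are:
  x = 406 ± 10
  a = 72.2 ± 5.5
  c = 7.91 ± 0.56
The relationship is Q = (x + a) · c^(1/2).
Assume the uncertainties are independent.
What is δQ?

Let u = x + a = 478. δu = √(δx² + δa²) = √(100 + 30.2) = 11.4, so δu/u = 0.0239.
Q is then a monomial in u, c:
δQ/Q = √((δu/u)² + (½·δc/c)²) = √(0.000570 + 0.00125) = 0.0427
Q = 1340, so δQ = 0.0427 × 1340 = 57.4.

57.4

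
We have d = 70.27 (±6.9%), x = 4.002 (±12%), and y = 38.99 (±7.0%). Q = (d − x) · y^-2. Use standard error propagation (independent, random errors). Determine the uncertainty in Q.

Let u = d − x = 66.27. δu = √(δd² + δx²) = √(23.5 + 0.231) = 4.87, so δu/u = 0.0735.
Q is then a monomial in u, y:
δQ/Q = √((δu/u)² + (-2·δy/y)²) = √(0.00541 + 0.0196) = 0.158
Q = 0.04359, so δQ = 0.158 × 0.04359 = 0.00689.

0.00689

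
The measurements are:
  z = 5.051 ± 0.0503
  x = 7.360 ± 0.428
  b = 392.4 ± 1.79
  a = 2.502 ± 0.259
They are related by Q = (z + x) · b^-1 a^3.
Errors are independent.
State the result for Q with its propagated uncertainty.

Let u = z + x = 12.41. δu = √(δz² + δx²) = √(0.00253 + 0.183) = 0.431, so δu/u = 0.0347.
Q is then a monomial in u, b, a:
δQ/Q = √((δu/u)² + (-1·δb/b)² + (3·δa/a)²) = √(0.00121 + 2.08e-05 + 0.0964) = 0.313
Q = 0.4954, so δQ = 0.313 × 0.4954 = 0.155.

0.4954 ± 0.155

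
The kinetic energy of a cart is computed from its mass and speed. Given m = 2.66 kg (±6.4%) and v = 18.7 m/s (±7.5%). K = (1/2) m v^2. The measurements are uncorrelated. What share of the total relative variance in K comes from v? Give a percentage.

(δK/K)² = (1·δm/m)² + (2·δv/v)²
  m term: (1×0.0640)² = 0.00410
  v term: (2×0.0750)² = 0.0225
Total = 0.0266. Share from v = 0.0225/0.0266 = 0.846.

84.6%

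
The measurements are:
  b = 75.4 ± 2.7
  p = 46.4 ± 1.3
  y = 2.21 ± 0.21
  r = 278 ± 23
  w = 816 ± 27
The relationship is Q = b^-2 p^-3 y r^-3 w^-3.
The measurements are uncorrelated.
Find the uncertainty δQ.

For a monomial Q ∝ b^-2, p^-3, y, r^-3, w^-3, fractional errors add in quadrature:
  (-2·δb/b)² = (-2×0.0358)² = 0.00513;  (-3·δp/p)² = (-3×0.0280)² = 0.00706;  (1·δy/y)² = (1×0.0950)² = 0.00903;  (-3·δr/r)² = (-3×0.0827)² = 0.0616;  (-3·δw/w)² = (-3×0.0331)² = 0.00985
δQ/Q = √(0.0927) = 0.304
Q = 3.33e-25, so δQ = 0.304 × 3.33e-25 = 1.01e-25.

1.01e-25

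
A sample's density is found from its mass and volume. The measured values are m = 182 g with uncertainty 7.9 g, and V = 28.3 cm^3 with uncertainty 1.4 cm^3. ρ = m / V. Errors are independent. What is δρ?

0.423 g/cm^3

ρ is a product of powers, so relative uncertainties combine in quadrature:
  (1·δm/m)² = (1×0.0434)² = 0.00188;  (-1·δV/V)² = (-1×0.0495)² = 0.00245
δρ/ρ = √(0.00433) = 0.0658
ρ = 6.43 g/cm^3, so δρ = 0.0658 × 6.43 = 0.423 g/cm^3.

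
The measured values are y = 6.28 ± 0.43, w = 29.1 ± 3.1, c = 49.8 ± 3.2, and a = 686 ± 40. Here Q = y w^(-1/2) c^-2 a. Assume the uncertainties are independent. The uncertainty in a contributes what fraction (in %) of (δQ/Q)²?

12.4%

(δQ/Q)² = (1·δy/y)² + (−½·δw/w)² + (-2·δc/c)² + (1·δa/a)²
  y term: (1×0.0685)² = 0.00469
  w term: (-0.5×0.107)² = 0.00284
  c term: (-2×0.0643)² = 0.0165
  a term: (1×0.0583)² = 0.00340
Total = 0.0274. Share from a = 0.00340/0.0274 = 0.124.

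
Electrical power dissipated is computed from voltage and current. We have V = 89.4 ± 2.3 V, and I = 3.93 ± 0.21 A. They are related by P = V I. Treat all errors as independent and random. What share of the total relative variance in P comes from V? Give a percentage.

(δP/P)² = (1·δV/V)² + (1·δI/I)²
  V term: (1×0.0257)² = 0.000662
  I term: (1×0.0534)² = 0.00286
Total = 0.00352. Share from V = 0.000662/0.00352 = 0.188.

18.8%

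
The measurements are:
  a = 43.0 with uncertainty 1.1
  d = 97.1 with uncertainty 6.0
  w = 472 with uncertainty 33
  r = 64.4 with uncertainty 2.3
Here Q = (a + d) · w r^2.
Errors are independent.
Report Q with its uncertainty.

Let u = a + d = 140. δu = √(δa² + δd²) = √(1.21 + 36.0) = 6.10, so δu/u = 0.0435.
Q is then a monomial in u, w, r:
δQ/Q = √((δu/u)² + (1·δw/w)² + (2·δr/r)²) = √(0.00190 + 0.00489 + 0.00510) = 0.109
Q = 2.74e+08, so δQ = 0.109 × 2.74e+08 = 2.99e+07.

(2.74 ± 0.299) × 10^8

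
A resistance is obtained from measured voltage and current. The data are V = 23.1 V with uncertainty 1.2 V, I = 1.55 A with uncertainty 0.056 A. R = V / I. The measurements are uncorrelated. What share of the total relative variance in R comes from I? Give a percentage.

32.6%

(δR/R)² = (1·δV/V)² + (-1·δI/I)²
  V term: (1×0.0519)² = 0.00270
  I term: (-1×0.0361)² = 0.00131
Total = 0.00400. Share from I = 0.00131/0.00400 = 0.326.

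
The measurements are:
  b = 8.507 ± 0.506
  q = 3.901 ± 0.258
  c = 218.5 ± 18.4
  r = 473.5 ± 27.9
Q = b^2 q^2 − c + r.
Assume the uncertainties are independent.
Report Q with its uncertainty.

Let p = b^2·q^2 = 1101. δp/p = √((2·δb/b)² + (2·δq/q)²) = √(0.0142 + 0.0175) = 0.178, so δp = 196.
Q = p − c + r: δQ = √(δp² + δc² + δr²) = √(38400 + 339 + 778) = 199
Q = 1356.

1356 ± 199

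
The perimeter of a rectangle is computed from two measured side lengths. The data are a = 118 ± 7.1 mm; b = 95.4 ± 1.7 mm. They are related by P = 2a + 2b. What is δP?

P is a linear combination, so absolute uncertainties add in quadrature:
  (2·δa)² = 202;  (2·δb)² = 11.6
δP = √(213) = 14.6 mm

14.6 mm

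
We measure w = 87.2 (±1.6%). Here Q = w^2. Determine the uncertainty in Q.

243

Since Q is a product/quotient, work with relative uncertainties:
  (2·δw/w)² = (2×0.0160)² = 0.00102
δQ/Q = √(0.00102) = 0.0320
Q = 7600, so δQ = 0.0320 × 7600 = 243.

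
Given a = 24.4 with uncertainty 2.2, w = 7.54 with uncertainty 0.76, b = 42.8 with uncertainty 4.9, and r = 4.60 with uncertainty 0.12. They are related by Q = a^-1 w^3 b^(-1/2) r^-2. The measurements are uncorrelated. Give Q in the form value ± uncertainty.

Q is a product of powers, so relative uncertainties combine in quadrature:
  (-1·δa/a)² = (-1×0.0902)² = 0.00813;  (3·δw/w)² = (3×0.101)² = 0.0914;  (−½·δb/b)² = (-0.5×0.114)² = 0.00328;  (-2·δr/r)² = (-2×0.0261)² = 0.00272
δQ/Q = √(0.106) = 0.325
Q = 0.127, so δQ = 0.325 × 0.127 = 0.0412.

0.127 ± 0.0412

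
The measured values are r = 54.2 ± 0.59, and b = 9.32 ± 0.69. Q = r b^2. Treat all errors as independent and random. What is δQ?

699

Each factor contributes (exponent × relative error)² to (δQ/Q)²:
  (1·δr/r)² = (1×0.0109)² = 0.000118;  (2·δb/b)² = (2×0.0740)² = 0.0219
δQ/Q = √(0.0220) = 0.148
Q = 4710, so δQ = 0.148 × 4710 = 699.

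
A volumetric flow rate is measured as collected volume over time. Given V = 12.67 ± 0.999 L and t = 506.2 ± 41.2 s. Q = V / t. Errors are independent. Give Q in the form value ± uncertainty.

0.02503 ± 0.00284 L/s

Relative error in a monomial: (δQ/Q)² = Σ (nᵢ · δxᵢ/xᵢ)².
  (1·δV/V)² = (1×0.0788)² = 0.00622;  (-1·δt/t)² = (-1×0.0814)² = 0.00662
δQ/Q = √(0.0128) = 0.113
Q = 0.02503 L/s, so δQ = 0.113 × 0.02503 = 0.00284 L/s.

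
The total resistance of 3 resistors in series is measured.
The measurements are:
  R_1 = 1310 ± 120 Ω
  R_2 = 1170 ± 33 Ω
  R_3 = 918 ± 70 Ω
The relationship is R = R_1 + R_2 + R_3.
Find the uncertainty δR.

143 Ω

For a sum/difference, combine absolute errors in quadrature:
  (δR_1)² = 14400;  (δR_2)² = 1090;  (δR_3)² = 4900
δR = √(20400) = 143 Ω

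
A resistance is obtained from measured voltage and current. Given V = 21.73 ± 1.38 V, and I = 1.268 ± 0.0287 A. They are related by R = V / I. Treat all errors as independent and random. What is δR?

Since R is a product/quotient, work with relative uncertainties:
  (1·δV/V)² = (1×0.0635)² = 0.00403;  (-1·δI/I)² = (-1×0.0226)² = 0.000512
δR/R = √(0.00455) = 0.0674
R = 17.14 Ω, so δR = 0.0674 × 17.14 = 1.16 Ω.

1.16 Ω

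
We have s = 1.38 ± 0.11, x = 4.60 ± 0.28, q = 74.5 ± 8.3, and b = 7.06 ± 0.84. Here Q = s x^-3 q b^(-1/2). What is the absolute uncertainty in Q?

Each factor contributes (exponent × relative error)² to (δQ/Q)²:
  (1·δs/s)² = (1×0.0797)² = 0.00635;  (-3·δx/x)² = (-3×0.0609)² = 0.0333;  (1·δq/q)² = (1×0.111)² = 0.0124;  (−½·δb/b)² = (-0.5×0.119)² = 0.00354
δQ/Q = √(0.0557) = 0.236
Q = 0.398, so δQ = 0.236 × 0.398 = 0.0938.

0.0938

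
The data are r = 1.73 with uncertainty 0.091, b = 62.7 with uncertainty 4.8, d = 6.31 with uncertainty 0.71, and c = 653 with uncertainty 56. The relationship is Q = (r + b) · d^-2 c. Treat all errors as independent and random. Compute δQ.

Let u = r + b = 64.4. δu = √(δr² + δb²) = √(0.00828 + 23.0) = 4.80, so δu/u = 0.0745.
Q is then a monomial in u, d, c:
δQ/Q = √((δu/u)² + (-2·δd/d)² + (1·δc/c)²) = √(0.00555 + 0.0506 + 0.00735) = 0.252
Q = 1060, so δQ = 0.252 × 1060 = 266.

266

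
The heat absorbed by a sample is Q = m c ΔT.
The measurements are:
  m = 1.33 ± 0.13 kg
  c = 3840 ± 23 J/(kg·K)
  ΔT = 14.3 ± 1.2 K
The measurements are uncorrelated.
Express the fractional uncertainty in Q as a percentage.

For a monomial Q ∝ m, c, ΔT, fractional errors add in quadrature:
  (1·δm/m)² = (1×0.0977)² = 0.00955;  (1·δc/c)² = (1×0.00599)² = 3.59e-05;  (1·δΔT/ΔT)² = (1×0.0839)² = 0.00704
δQ/Q = √(0.0166) = 0.129

12.9%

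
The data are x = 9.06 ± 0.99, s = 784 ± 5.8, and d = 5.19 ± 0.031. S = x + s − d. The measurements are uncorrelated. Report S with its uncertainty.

For a sum/difference, combine absolute errors in quadrature:
  (δx)² = 0.980;  (δs)² = 33.6;  (δd)² = 0.000961
δS = √(34.6) = 5.88
S = 788.

788 ± 5.88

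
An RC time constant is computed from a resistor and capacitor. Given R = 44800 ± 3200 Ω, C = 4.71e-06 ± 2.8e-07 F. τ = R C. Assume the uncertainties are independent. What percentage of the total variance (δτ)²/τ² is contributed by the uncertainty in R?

59.1%

(δτ/τ)² = (1·δR/R)² + (1·δC/C)²
  R term: (1×0.0714)² = 0.00510
  C term: (1×0.0594)² = 0.00353
Total = 0.00864. Share from R = 0.00510/0.00864 = 0.591.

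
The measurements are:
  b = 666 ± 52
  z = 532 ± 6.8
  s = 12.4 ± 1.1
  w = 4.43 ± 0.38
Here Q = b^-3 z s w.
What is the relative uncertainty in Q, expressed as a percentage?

26.5%

For a monomial Q ∝ b^-3, z, s, w, fractional errors add in quadrature:
  (-3·δb/b)² = (-3×0.0781)² = 0.0549;  (1·δz/z)² = (1×0.0128)² = 0.000163;  (1·δs/s)² = (1×0.0887)² = 0.00787;  (1·δw/w)² = (1×0.0858)² = 0.00736
δQ/Q = √(0.0703) = 0.265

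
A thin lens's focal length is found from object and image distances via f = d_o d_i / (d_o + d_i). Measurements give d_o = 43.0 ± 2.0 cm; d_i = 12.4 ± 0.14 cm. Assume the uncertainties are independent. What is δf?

0.131 cm

∂f/∂d_o = (d_i/(d_o+d_i))² = 0.0501;  ∂f/∂d_i = (d_o/(d_o+d_i))² = 0.602
δf = √((∂f/∂d_o · δd_o)² + (∂f/∂d_i · δd_i)²) = √(0.0100 + 0.00711) = 0.131 cm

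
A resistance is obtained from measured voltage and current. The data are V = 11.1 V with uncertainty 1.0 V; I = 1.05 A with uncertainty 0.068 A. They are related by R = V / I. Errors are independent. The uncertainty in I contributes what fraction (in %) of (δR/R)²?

(δR/R)² = (1·δV/V)² + (-1·δI/I)²
  V term: (1×0.0901)² = 0.00812
  I term: (-1×0.0648)² = 0.00419
Total = 0.0123. Share from I = 0.00419/0.0123 = 0.341.

34.1%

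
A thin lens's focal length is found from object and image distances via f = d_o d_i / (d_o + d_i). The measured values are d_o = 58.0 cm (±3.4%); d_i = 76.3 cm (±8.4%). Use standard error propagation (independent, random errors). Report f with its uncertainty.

∂f/∂d_o = (d_i/(d_o+d_i))² = 0.323;  ∂f/∂d_i = (d_o/(d_o+d_i))² = 0.187
δf = √((∂f/∂d_o · δd_o)² + (∂f/∂d_i · δd_i)²) = √(0.405 + 1.43) = 1.35 cm
f = 33.0 cm.

33.0 ± 1.35 cm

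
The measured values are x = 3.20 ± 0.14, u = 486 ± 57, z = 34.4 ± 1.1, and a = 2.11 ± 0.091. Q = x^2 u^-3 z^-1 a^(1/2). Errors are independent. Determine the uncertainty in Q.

1.37e-09

Products/powers → add relative errors in quadrature, weighted by exponent:
  (2·δx/x)² = (2×0.0438)² = 0.00766;  (-3·δu/u)² = (-3×0.117)² = 0.124;  (-1·δz/z)² = (-1×0.0320)² = 0.00102;  (½·δa/a)² = (0.5×0.0431)² = 0.000465
δQ/Q = √(0.133) = 0.365
Q = 3.77e-09, so δQ = 0.365 × 3.77e-09 = 1.37e-09.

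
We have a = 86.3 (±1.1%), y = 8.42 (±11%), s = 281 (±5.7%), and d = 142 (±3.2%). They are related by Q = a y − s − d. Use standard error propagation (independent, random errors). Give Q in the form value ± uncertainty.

Let p = a·y = 727. δp/p = √((1·δa/a)² + (1·δy/y)²) = √(0.000121 + 0.0121) = 0.111, so δp = 80.3.
Q = p − s − d: δQ = √(δp² + δs² + δd²) = √(6450 + 257 + 20.6) = 82.0
Q = 304.

304 ± 82.0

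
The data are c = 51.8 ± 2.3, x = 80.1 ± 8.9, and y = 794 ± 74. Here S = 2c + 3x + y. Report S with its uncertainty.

For a sum/difference, combine absolute errors in quadrature:
  (2·δc)² = 21.2;  (3·δx)² = 713;  (δy)² = 5480
δS = √(6210) = 78.8
S = 1140.

1140 ± 78.8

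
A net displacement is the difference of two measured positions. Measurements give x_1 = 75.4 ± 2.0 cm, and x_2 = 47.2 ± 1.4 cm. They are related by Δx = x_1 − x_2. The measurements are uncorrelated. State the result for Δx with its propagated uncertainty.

28.2 ± 2.44 cm

Each term contributes (cᵢ δxᵢ)² to (δΔx)²:
  (δx_1)² = 4.00;  (δx_2)² = 1.96
δΔx = √(5.96) = 2.44 cm
Δx = 28.2 cm.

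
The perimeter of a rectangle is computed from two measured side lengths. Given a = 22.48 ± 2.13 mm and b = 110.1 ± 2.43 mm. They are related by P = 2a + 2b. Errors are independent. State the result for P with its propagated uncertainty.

Each term contributes (cᵢ δxᵢ)² to (δP)²:
  (2·δa)² = 18.1;  (2·δb)² = 23.6
δP = √(41.8) = 6.46 mm
P = 265.2 mm.

265.2 ± 6.46 mm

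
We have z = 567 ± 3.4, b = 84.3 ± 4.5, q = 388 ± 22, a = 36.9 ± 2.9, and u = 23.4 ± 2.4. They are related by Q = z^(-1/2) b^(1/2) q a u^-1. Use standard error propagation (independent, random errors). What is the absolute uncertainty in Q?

Each factor contributes (exponent × relative error)² to (δQ/Q)²:
  (−½·δz/z)² = (-0.5×0.00600)² = 8.99e-06;  (½·δb/b)² = (0.5×0.0534)² = 0.000712;  (1·δq/q)² = (1×0.0567)² = 0.00322;  (1·δa/a)² = (1×0.0786)² = 0.00618;  (-1·δu/u)² = (-1×0.103)² = 0.0105
δQ/Q = √(0.0206) = 0.144
Q = 236, so δQ = 0.144 × 236 = 33.9.

33.9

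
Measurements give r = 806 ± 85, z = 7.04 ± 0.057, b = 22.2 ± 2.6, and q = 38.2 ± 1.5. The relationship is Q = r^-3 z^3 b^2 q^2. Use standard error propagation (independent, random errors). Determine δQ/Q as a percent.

40.2%

For a monomial Q ∝ r^-3, z^3, b^2, q^2, fractional errors add in quadrature:
  (-3·δr/r)² = (-3×0.105)² = 0.100;  (3·δz/z)² = (3×0.00810)² = 0.000590;  (2·δb/b)² = (2×0.117)² = 0.0549;  (2·δq/q)² = (2×0.0393)² = 0.00617
δQ/Q = √(0.162) = 0.402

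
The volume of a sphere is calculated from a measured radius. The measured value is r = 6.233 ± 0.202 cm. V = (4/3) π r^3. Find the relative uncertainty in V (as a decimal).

0.0972

V ∝ r^3, so δV/V = |3| · δr/r = 3 × 0.0324 = 0.0972.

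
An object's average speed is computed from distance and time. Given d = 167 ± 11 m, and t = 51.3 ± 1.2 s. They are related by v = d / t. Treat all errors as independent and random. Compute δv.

0.228 m/s

For a monomial v ∝ d, t^-1, fractional errors add in quadrature:
  (1·δd/d)² = (1×0.0659)² = 0.00434;  (-1·δt/t)² = (-1×0.0234)² = 0.000547
δv/v = √(0.00489) = 0.0699
v = 3.26 m/s, so δv = 0.0699 × 3.26 = 0.228 m/s.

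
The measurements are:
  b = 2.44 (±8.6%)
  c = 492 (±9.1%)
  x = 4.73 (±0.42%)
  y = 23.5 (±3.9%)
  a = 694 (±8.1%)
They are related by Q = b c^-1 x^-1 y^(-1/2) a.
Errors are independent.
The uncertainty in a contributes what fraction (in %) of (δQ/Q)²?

(δQ/Q)² = (1·δb/b)² + (-1·δc/c)² + (-1·δx/x)² + (−½·δy/y)² + (1·δa/a)²
  b term: (1×0.0860)² = 0.00740
  c term: (-1×0.0910)² = 0.00828
  x term: (-1×0.00420)² = 1.76e-05
  y term: (-0.5×0.0390)² = 0.000380
  a term: (1×0.0810)² = 0.00656
Total = 0.0226. Share from a = 0.00656/0.0226 = 0.290.

29.0%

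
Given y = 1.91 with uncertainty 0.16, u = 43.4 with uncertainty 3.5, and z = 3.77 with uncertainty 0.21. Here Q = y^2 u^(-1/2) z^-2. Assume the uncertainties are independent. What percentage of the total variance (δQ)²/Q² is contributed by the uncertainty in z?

29.5%

(δQ/Q)² = (2·δy/y)² + (−½·δu/u)² + (-2·δz/z)²
  y term: (2×0.0838)² = 0.0281
  u term: (-0.5×0.0806)² = 0.00163
  z term: (-2×0.0557)² = 0.0124
Total = 0.0421. Share from z = 0.0124/0.0421 = 0.295.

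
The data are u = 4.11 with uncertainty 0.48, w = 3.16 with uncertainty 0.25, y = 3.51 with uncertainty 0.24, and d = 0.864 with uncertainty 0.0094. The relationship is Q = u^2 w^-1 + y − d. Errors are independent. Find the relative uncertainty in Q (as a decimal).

0.168

Let p = u^2·w^-1 = 5.35. δp/p = √((2·δu/u)² + (-1·δw/w)²) = √(0.0546 + 0.00626) = 0.247, so δp = 1.32.
Q = p + y − d: δQ = √(δp² + δy² + δd²) = √(1.74 + 0.0576 + 8.84e-05) = 1.34
Q = 7.99, so δQ/Q = 1.34/7.99 = 0.168.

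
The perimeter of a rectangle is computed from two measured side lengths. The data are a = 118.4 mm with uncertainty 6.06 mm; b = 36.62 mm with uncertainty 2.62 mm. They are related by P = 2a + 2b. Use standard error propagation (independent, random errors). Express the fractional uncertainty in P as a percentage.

P is a linear combination, so absolute uncertainties add in quadrature:
  (2·δa)² = 147;  (2·δb)² = 27.5
δP = √(174) = 13.2 mm
P = 310.0 mm, so δP/P = 13.2/310.0 = 0.0426.

4.26%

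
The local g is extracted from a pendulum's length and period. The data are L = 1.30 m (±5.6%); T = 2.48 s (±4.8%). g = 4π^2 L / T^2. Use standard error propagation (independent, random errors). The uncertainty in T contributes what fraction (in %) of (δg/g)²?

74.6%

(δg/g)² = (1·δL/L)² + (-2·δT/T)²
  L term: (1×0.0560)² = 0.00314
  T term: (-2×0.0480)² = 0.00922
Total = 0.0124. Share from T = 0.00922/0.0124 = 0.746.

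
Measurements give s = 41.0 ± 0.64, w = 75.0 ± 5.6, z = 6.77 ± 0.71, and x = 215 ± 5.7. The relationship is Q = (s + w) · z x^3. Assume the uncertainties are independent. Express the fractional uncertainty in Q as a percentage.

14.0%

Let u = s + w = 116. δu = √(δs² + δw²) = √(0.410 + 31.4) = 5.64, so δu/u = 0.0486.
Q is then a monomial in u, z, x:
δQ/Q = √((δu/u)² + (1·δz/z)² + (3·δx/x)²) = √(0.00236 + 0.0110 + 0.00633) = 0.140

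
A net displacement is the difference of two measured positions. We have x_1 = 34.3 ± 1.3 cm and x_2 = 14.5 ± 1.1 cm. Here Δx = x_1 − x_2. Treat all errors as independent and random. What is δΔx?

1.70 cm

Absolute uncertainties add in quadrature for a linear combination:
  (δx_1)² = 1.69;  (δx_2)² = 1.21
δΔx = √(2.90) = 1.70 cm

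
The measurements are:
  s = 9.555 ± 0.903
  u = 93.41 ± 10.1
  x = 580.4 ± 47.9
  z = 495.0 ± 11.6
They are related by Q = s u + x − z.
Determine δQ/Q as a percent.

Let p = s·u = 892.5. δp/p = √((1·δs/s)² + (1·δu/u)²) = √(0.00893 + 0.0117) = 0.144, so δp = 128.
Q = p + x − z: δQ = √(δp² + δx² + δz²) = √(16400 + 2290 + 135) = 137
Q = 977.9, so δQ/Q = 137/977.9 = 0.140.

14.0%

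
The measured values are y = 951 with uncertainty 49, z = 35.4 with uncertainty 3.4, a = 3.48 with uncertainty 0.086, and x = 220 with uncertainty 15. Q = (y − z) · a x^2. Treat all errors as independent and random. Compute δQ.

2.29e+07

Let u = y − z = 916. δu = √(δy² + δz²) = √(2400 + 11.6) = 49.1, so δu/u = 0.0536.
Q is then a monomial in u, a, x:
δQ/Q = √((δu/u)² + (1·δa/a)² + (2·δx/x)²) = √(0.00288 + 0.000611 + 0.0186) = 0.149
Q = 1.54e+08, so δQ = 0.149 × 1.54e+08 = 2.29e+07.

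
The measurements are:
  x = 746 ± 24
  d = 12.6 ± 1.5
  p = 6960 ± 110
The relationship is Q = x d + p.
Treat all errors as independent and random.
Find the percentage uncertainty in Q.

7.12%

Let w = x·d = 9400. δw/w = √((1·δx/x)² + (1·δd/d)²) = √(0.00104 + 0.0142) = 0.123, so δw = 1160.
Q = w + p: δQ = √(δw² + δp²) = √(1.34e+06 + 12100) = 1160
Q = 16400, so δQ/Q = 1160/16400 = 0.0712.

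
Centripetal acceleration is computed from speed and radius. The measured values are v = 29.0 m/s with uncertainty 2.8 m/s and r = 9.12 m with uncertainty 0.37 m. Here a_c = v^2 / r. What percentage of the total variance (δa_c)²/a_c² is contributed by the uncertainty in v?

95.8%

(δa_c/a_c)² = (2·δv/v)² + (-1·δr/r)²
  v term: (2×0.0966)² = 0.0373
  r term: (-1×0.0406)² = 0.00165
Total = 0.0389. Share from v = 0.0373/0.0389 = 0.958.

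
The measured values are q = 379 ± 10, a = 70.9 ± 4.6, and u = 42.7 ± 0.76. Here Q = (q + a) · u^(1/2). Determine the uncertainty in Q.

Let w = q + a = 450. δw = √(δq² + δa²) = √(100 + 21.2) = 11.0, so δw/w = 0.0245.
Q is then a monomial in w, u:
δQ/Q = √((δw/w)² + (½·δu/u)²) = √(0.000599 + 7.92e-05) = 0.0260
Q = 2940, so δQ = 0.0260 × 2940 = 76.5.

76.5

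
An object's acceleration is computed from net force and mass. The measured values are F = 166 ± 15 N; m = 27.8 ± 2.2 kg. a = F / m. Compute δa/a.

Relative error in a monomial: (δa/a)² = Σ (nᵢ · δxᵢ/xᵢ)².
  (1·δF/F)² = (1×0.0904)² = 0.00817;  (-1·δm/m)² = (-1×0.0791)² = 0.00626
δa/a = √(0.0144) = 0.120

0.120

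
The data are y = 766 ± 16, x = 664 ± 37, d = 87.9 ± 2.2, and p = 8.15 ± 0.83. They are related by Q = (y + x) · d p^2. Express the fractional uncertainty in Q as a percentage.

Let u = y + x = 1430. δu = √(δy² + δx²) = √(256 + 1370) = 40.3, so δu/u = 0.0282.
Q is then a monomial in u, d, p:
δQ/Q = √((δu/u)² + (1·δd/d)² + (2·δp/p)²) = √(0.000795 + 0.000626 + 0.0415) = 0.207

20.7%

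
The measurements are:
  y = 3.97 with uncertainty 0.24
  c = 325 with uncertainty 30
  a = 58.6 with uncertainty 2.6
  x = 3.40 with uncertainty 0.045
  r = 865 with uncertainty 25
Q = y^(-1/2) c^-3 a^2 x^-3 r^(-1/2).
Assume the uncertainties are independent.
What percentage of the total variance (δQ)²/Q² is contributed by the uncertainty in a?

(δQ/Q)² = (−½·δy/y)² + (-3·δc/c)² + (2·δa/a)² + (-3·δx/x)² + (−½·δr/r)²
  y term: (-0.5×0.0605)² = 0.000914
  c term: (-3×0.0923)² = 0.0767
  a term: (2×0.0444)² = 0.00787
  x term: (-3×0.0132)² = 0.00158
  r term: (-0.5×0.0289)² = 0.000209
Total = 0.0873. Share from a = 0.00787/0.0873 = 0.0902.

9.02%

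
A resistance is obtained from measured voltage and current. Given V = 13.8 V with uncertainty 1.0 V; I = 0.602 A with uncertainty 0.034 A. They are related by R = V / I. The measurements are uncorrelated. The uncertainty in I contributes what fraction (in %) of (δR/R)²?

(δR/R)² = (1·δV/V)² + (-1·δI/I)²
  V term: (1×0.0725)² = 0.00525
  I term: (-1×0.0565)² = 0.00319
Total = 0.00844. Share from I = 0.00319/0.00844 = 0.378.

37.8%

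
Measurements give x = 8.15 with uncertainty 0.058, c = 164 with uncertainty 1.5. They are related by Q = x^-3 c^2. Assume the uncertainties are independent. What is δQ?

Since Q is a product/quotient, work with relative uncertainties:
  (-3·δx/x)² = (-3×0.00712)² = 0.000456;  (2·δc/c)² = (2×0.00915)² = 0.000335
δQ/Q = √(0.000790) = 0.0281
Q = 49.7, so δQ = 0.0281 × 49.7 = 1.40.

1.40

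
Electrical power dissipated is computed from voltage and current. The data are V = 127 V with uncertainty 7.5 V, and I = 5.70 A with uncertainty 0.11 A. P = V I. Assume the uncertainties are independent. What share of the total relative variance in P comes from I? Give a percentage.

9.65%

(δP/P)² = (1·δV/V)² + (1·δI/I)²
  V term: (1×0.0591)² = 0.00349
  I term: (1×0.0193)² = 0.000372
Total = 0.00386. Share from I = 0.000372/0.00386 = 0.0965.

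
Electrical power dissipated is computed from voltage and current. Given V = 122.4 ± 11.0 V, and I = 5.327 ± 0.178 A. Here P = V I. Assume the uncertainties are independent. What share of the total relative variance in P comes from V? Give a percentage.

(δP/P)² = (1·δV/V)² + (1·δI/I)²
  V term: (1×0.0899)² = 0.00808
  I term: (1×0.0334)² = 0.00112
Total = 0.00919. Share from V = 0.00808/0.00919 = 0.879.

87.9%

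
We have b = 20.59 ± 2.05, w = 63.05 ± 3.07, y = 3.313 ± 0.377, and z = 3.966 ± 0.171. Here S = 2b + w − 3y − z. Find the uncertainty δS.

S is a linear combination, so absolute uncertainties add in quadrature:
  (2·δb)² = 16.8;  (δw)² = 9.42;  (3·δy)² = 1.28;  (δz)² = 0.0292
δS = √(27.5) = 5.25

5.25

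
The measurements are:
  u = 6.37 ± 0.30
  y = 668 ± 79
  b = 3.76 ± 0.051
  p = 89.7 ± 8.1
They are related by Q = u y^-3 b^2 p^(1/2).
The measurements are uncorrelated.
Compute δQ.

Since Q is a product/quotient, work with relative uncertainties:
  (1·δu/u)² = (1×0.0471)² = 0.00222;  (-3·δy/y)² = (-3×0.118)² = 0.126;  (2·δb/b)² = (2×0.0136)² = 0.000736;  (½·δp/p)² = (0.5×0.0903)² = 0.00204
δQ/Q = √(0.131) = 0.362
Q = 2.86e-06, so δQ = 0.362 × 2.86e-06 = 1.04e-06.

1.04e-06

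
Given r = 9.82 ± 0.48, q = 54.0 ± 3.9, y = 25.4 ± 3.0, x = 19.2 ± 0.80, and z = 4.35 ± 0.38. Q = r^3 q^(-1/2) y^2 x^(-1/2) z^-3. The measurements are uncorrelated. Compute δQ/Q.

Q is a product of powers, so relative uncertainties combine in quadrature:
  (3·δr/r)² = (3×0.0489)² = 0.0215;  (−½·δq/q)² = (-0.5×0.0722)² = 0.00130;  (2·δy/y)² = (2×0.118)² = 0.0558;  (−½·δx/x)² = (-0.5×0.0417)² = 0.000434;  (-3·δz/z)² = (-3×0.0874)² = 0.0687
δQ/Q = √(0.148) = 0.384

0.384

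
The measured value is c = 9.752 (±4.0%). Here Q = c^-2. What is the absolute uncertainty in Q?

For a monomial Q ∝ c^-2, fractional errors add in quadrature:
  (-2·δc/c)² = (-2×0.0400)² = 0.00640
δQ/Q = √(0.00640) = 0.0800
Q = 0.01052, so δQ = 0.0800 × 0.01052 = 0.000841.

0.000841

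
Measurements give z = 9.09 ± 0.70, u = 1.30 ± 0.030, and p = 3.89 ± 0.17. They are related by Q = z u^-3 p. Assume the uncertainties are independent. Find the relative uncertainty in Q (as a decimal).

0.112

Relative error in a monomial: (δQ/Q)² = Σ (nᵢ · δxᵢ/xᵢ)².
  (1·δz/z)² = (1×0.0770)² = 0.00593;  (-3·δu/u)² = (-3×0.0231)² = 0.00479;  (1·δp/p)² = (1×0.0437)² = 0.00191
δQ/Q = √(0.0126) = 0.112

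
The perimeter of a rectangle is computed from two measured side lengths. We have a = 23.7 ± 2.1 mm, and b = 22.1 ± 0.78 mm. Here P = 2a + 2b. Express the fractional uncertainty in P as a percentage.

4.89%

Each term contributes (cᵢ δxᵢ)² to (δP)²:
  (2·δa)² = 17.6;  (2·δb)² = 2.43
δP = √(20.1) = 4.48 mm
P = 91.6 mm, so δP/P = 4.48/91.6 = 0.0489.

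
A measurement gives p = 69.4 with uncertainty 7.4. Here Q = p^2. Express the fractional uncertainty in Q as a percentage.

21.3%

Q ∝ p^2, so δQ/Q = |2| · δp/p = 2 × 0.107 = 0.213.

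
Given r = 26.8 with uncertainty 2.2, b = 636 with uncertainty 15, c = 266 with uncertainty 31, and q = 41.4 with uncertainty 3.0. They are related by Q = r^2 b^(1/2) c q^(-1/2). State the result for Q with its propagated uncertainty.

Since Q is a product/quotient, work with relative uncertainties:
  (2·δr/r)² = (2×0.0821)² = 0.0270;  (½·δb/b)² = (0.5×0.0236)² = 0.000139;  (1·δc/c)² = (1×0.117)² = 0.0136;  (−½·δq/q)² = (-0.5×0.0725)² = 0.00131
δQ/Q = √(0.0420) = 0.205
Q = 7.49e+05, so δQ = 0.205 × 7.49e+05 = 1.53e+05.

(7.49 ± 1.53) × 10^5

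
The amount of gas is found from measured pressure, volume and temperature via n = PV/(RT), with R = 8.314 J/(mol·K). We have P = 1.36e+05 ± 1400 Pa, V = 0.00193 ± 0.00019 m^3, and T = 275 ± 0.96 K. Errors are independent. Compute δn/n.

For a monomial n ∝ P, V, T^-1, fractional errors add in quadrature:
  (1·δP/P)² = (1×0.0103)² = 0.000106;  (1·δV/V)² = (1×0.0984)² = 0.00969;  (-1·δT/T)² = (-1×0.00349)² = 1.22e-05
δn/n = √(0.00981) = 0.0990

0.0990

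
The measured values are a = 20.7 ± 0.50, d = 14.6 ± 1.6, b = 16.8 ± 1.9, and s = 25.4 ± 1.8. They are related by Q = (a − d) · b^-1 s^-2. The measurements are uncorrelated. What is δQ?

0.000185

Let u = a − d = 6.10. δu = √(δa² + δd²) = √(0.250 + 2.56) = 1.68, so δu/u = 0.275.
Q is then a monomial in u, b, s:
δQ/Q = √((δu/u)² + (-1·δb/b)² + (-2·δs/s)²) = √(0.0755 + 0.0128 + 0.0201) = 0.329
Q = 0.000563, so δQ = 0.329 × 0.000563 = 0.000185.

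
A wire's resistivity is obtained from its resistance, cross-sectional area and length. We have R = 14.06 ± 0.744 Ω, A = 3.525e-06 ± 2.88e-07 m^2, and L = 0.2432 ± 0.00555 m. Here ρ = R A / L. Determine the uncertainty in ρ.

ρ is a product of powers, so relative uncertainties combine in quadrature:
  (1·δR/R)² = (1×0.0529)² = 0.00280;  (1·δA/A)² = (1×0.0817)² = 0.00668;  (-1·δL/L)² = (-1×0.0228)² = 0.000521
δρ/ρ = √(0.01000) = 0.1000
ρ = 0.0002038 Ω·m, so δρ = 0.1000 × 0.0002038 = 2.04e-05 Ω·m.

2.04e-05 Ω·m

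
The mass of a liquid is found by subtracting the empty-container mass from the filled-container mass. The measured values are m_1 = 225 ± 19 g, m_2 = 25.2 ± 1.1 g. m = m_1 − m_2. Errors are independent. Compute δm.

Sums and differences: (δm)² = Σ (cᵢ δxᵢ)².
  (δm_1)² = 361;  (δm_2)² = 1.21
δm = √(362) = 19.0 g

19.0 g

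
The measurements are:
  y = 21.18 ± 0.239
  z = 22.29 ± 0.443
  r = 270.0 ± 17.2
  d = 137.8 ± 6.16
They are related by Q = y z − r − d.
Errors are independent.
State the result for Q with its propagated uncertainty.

Let p = y·z = 472.1. δp/p = √((1·δy/y)² + (1·δz/z)²) = √(0.000127 + 0.000395) = 0.0229, so δp = 10.8.
Q = p − r − d: δQ = √(δp² + δr² + δd²) = √(116 + 296 + 37.9) = 21.2
Q = 64.30.

64.30 ± 21.2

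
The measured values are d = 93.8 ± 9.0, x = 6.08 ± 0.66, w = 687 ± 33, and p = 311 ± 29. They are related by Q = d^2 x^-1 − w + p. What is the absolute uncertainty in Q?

322

Let h = d^2·x^-1 = 1450. δh/h = √((2·δd/d)² + (-1·δx/x)²) = √(0.0368 + 0.0118) = 0.220, so δh = 319.
Q = h − w + p: δQ = √(δh² + δw² + δp²) = √(1.02e+05 + 1090 + 841) = 322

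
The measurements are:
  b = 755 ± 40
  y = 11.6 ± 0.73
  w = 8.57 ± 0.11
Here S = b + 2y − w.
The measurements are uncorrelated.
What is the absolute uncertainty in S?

Sums and differences: (δS)² = Σ (cᵢ δxᵢ)².
  (δb)² = 1600;  (2·δy)² = 2.13;  (δw)² = 0.0121
δS = √(1600) = 40.0

40.0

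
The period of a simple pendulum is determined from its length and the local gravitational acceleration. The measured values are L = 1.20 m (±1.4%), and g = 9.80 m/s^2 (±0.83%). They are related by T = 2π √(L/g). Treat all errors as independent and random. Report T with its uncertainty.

For a monomial T ∝ L^(1/2), g^(-1/2), fractional errors add in quadrature:
  (½·δL/L)² = (0.5×0.0140)² = 4.9e-05;  (−½·δg/g)² = (-0.5×0.00830)² = 1.72e-05
δT/T = √(6.62e-05) = 0.00814
T = 2.20 s, so δT = 0.00814 × 2.20 = 0.0179 s.

2.20 ± 0.0179 s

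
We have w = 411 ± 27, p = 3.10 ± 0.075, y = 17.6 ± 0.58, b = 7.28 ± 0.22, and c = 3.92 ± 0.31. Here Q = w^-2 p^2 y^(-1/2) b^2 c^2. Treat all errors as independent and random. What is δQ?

Q is a product of powers, so relative uncertainties combine in quadrature:
  (-2·δw/w)² = (-2×0.0657)² = 0.0173;  (2·δp/p)² = (2×0.0242)² = 0.00234;  (−½·δy/y)² = (-0.5×0.0330)² = 0.000272;  (2·δb/b)² = (2×0.0302)² = 0.00365;  (2·δc/c)² = (2×0.0791)² = 0.0250
δQ/Q = √(0.0485) = 0.220
Q = 0.0110, so δQ = 0.220 × 0.0110 = 0.00243.

0.00243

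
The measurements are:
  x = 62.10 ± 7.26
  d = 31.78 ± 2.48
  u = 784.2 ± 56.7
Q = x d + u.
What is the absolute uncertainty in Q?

283

Let p = x·d = 1974. δp/p = √((1·δx/x)² + (1·δd/d)²) = √(0.0137 + 0.00609) = 0.141, so δp = 277.
Q = p + u: δQ = √(δp² + δu²) = √(77000 + 3210) = 283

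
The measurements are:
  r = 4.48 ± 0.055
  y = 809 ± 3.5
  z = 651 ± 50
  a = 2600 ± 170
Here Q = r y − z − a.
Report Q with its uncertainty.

Let p = r·y = 3620. δp/p = √((1·δr/r)² + (1·δy/y)²) = √(0.000151 + 1.87e-05) = 0.0130, so δp = 47.2.
Q = p − z − a: δQ = √(δp² + δz² + δa²) = √(2230 + 2500 + 28900) = 183
Q = 373.

373 ± 183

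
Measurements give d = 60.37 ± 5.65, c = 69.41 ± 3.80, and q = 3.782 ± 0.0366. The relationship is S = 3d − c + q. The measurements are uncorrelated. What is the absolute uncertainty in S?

17.4

Absolute uncertainties add in quadrature for a linear combination:
  (3·δd)² = 287;  (δc)² = 14.4;  (δq)² = 0.00134
δS = √(302) = 17.4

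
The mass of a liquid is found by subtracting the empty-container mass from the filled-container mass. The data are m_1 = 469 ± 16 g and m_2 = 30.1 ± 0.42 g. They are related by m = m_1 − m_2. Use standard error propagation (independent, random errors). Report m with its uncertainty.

439 ± 16.0 g

Each term contributes (cᵢ δxᵢ)² to (δm)²:
  (δm_1)² = 256;  (δm_2)² = 0.176
δm = √(256) = 16.0 g
m = 439 g.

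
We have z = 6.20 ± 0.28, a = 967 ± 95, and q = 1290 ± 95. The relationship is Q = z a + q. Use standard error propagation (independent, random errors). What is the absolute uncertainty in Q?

655

Let p = z·a = 6000. δp/p = √((1·δz/z)² + (1·δa/a)²) = √(0.00204 + 0.00965) = 0.108, so δp = 648.
Q = p + q: δQ = √(δp² + δq²) = √(4.2e+05 + 9020) = 655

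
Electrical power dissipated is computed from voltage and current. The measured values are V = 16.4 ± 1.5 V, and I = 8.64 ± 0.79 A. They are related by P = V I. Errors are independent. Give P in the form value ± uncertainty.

142 ± 18.3 W

For a monomial P ∝ V, I, fractional errors add in quadrature:
  (1·δV/V)² = (1×0.0915)² = 0.00837;  (1·δI/I)² = (1×0.0914)² = 0.00836
δP/P = √(0.0167) = 0.129
P = 142 W, so δP = 0.129 × 142 = 18.3 W.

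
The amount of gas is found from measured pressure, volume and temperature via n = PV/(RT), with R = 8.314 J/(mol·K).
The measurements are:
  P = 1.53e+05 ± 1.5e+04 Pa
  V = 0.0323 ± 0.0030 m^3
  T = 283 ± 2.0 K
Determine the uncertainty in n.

0.284 mol

For a monomial n ∝ P, V, T^-1, fractional errors add in quadrature:
  (1·δP/P)² = (1×0.0980)² = 0.00961;  (1·δV/V)² = (1×0.0929)² = 0.00863;  (-1·δT/T)² = (-1×0.00707)² = 4.99e-05
δn/n = √(0.0183) = 0.135
n = 2.10 mol, so δn = 0.135 × 2.10 = 0.284 mol.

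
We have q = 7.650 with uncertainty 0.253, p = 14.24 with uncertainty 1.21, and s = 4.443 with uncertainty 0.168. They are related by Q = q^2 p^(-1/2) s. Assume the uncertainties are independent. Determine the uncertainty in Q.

6.01

Each factor contributes (exponent × relative error)² to (δQ/Q)²:
  (2·δq/q)² = (2×0.0331)² = 0.00438;  (−½·δp/p)² = (-0.5×0.0850)² = 0.00181;  (1·δs/s)² = (1×0.0378)² = 0.00143
δQ/Q = √(0.00761) = 0.0872
Q = 68.90, so δQ = 0.0872 × 68.90 = 6.01.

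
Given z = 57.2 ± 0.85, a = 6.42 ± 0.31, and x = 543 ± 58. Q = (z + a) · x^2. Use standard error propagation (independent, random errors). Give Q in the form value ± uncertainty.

(1.88 ± 0.402) × 10^7

Let u = z + a = 63.6. δu = √(δz² + δa²) = √(0.722 + 0.0961) = 0.905, so δu/u = 0.0142.
Q is then a monomial in u, x:
δQ/Q = √((δu/u)² + (2·δx/x)²) = √(0.000202 + 0.0456) = 0.214
Q = 1.88e+07, so δQ = 0.214 × 1.88e+07 = 4.02e+06.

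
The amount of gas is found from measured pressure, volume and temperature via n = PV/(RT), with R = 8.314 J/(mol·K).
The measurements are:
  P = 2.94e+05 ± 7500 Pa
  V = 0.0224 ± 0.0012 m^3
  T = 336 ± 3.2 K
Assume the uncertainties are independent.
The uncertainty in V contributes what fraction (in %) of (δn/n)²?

79.5%

(δn/n)² = (1·δP/P)² + (1·δV/V)² + (-1·δT/T)²
  P term: (1×0.0255)² = 0.000651
  V term: (1×0.0536)² = 0.00287
  T term: (-1×0.00952)² = 9.07e-05
Total = 0.00361. Share from V = 0.00287/0.00361 = 0.795.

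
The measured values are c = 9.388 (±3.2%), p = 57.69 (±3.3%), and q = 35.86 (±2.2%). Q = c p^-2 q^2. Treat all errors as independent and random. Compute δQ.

Products/powers → add relative errors in quadrature, weighted by exponent:
  (1·δc/c)² = (1×0.0320)² = 0.00102;  (-2·δp/p)² = (-2×0.0330)² = 0.00436;  (2·δq/q)² = (2×0.0220)² = 0.00194
δQ/Q = √(0.00732) = 0.0855
Q = 3.627, so δQ = 0.0855 × 3.627 = 0.310.

0.310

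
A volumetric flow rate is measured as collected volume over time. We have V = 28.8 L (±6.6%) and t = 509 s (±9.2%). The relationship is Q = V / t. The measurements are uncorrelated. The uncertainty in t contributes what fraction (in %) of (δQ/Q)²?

66.0%

(δQ/Q)² = (1·δV/V)² + (-1·δt/t)²
  V term: (1×0.0660)² = 0.00436
  t term: (-1×0.0920)² = 0.00846
Total = 0.0128. Share from t = 0.00846/0.0128 = 0.660.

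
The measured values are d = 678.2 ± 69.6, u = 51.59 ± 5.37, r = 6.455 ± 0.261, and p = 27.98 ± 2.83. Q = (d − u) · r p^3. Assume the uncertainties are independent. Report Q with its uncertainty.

(8.860 ± 2.89) × 10^7

Let w = d − u = 626.6. δw = √(δd² + δu²) = √(4840 + 28.8) = 69.8, so δw/w = 0.111.
Q is then a monomial in w, r, p:
δQ/Q = √((δw/w)² + (1·δr/r)² + (3·δp/p)²) = √(0.0124 + 0.00163 + 0.0921) = 0.326
Q = 8.86e+07, so δQ = 0.326 × 8.86e+07 = 2.89e+07.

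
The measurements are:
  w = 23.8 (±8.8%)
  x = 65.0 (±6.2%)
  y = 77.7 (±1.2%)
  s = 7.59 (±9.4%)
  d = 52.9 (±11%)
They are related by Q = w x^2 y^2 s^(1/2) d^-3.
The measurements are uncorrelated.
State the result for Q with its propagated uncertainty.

Since Q is a product/quotient, work with relative uncertainties:
  (1·δw/w)² = (1×0.0880)² = 0.00774;  (2·δx/x)² = (2×0.0620)² = 0.0154;  (2·δy/y)² = (2×0.0120)² = 0.000576;  (½·δs/s)² = (0.5×0.0940)² = 0.00221;  (-3·δd/d)² = (-3×0.110)² = 0.109
δQ/Q = √(0.135) = 0.367
Q = 11300, so δQ = 0.367 × 11300 = 4150.

11300 ± 4150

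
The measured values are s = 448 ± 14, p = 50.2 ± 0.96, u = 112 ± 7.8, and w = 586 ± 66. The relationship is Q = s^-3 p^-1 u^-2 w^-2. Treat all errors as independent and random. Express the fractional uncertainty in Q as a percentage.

28.2%

Q is a product of powers, so relative uncertainties combine in quadrature:
  (-3·δs/s)² = (-3×0.0312)² = 0.00879;  (-1·δp/p)² = (-1×0.0191)² = 0.000366;  (-2·δu/u)² = (-2×0.0696)² = 0.0194;  (-2·δw/w)² = (-2×0.113)² = 0.0507
δQ/Q = √(0.0793) = 0.282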